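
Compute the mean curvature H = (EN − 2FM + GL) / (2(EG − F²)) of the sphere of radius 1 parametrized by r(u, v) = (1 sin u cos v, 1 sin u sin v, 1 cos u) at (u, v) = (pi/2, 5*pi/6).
H = -1

With E = 1, F = 0, G = sin(u)^2, L = -sin(u)/Abs(sin(u)), M = 0, N = -sin(u)^3/Abs(sin(u)), assemble
  H = (EN − 2FM + GL) / (2(EG − F²)) = -sin(u)/Abs(sin(u)).
At (u, v) = (pi/2, 5*pi/6): H = -1.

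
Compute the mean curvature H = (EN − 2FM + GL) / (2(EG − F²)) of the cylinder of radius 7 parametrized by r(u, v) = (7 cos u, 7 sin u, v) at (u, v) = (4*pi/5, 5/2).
H = -1/14

With E = 49, F = 0, G = 1, L = -7, M = 0, N = 0, assemble
  H = (EN − 2FM + GL) / (2(EG − F²)) = -1/14.
At (u, v) = (4*pi/5, 5/2): H = -1/14.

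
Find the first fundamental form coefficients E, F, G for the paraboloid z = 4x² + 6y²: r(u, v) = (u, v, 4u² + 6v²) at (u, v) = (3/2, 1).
E = 145;  F = 144;  G = 145

Partials: r_u = (1, 0, 8*u), r_v = (0, 1, 12*v). As functions of (u, v):
  E = r_u · r_u = 64*u^2 + 1,
  F = r_u · r_v = 96*u*v,
  G = r_v · r_v = 144*v^2 + 1.
Evaluating at (u, v) = (3/2, 1): E = 145, F = 144, G = 145.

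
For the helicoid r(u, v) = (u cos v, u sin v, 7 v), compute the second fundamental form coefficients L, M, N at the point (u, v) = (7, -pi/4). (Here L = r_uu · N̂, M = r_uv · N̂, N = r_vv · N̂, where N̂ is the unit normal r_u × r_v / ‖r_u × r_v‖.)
L = 0;  M = -sqrt(2)/2;  N = 0

Compute the unit normal N̂(u, v) = (7*sin(v)/sqrt(u^2 + 49), -7*cos(v)/sqrt(u^2 + 49), u/sqrt(u^2 + 49)), and the second partials r_uu, r_uv, r_vv. Take dot products:
  L(u, v) = r_uu · N̂ = 0,
  M(u, v) = r_uv · N̂ = -7/sqrt(u^2 + 49),
  N(u, v) = r_vv · N̂ = 0.
Evaluating at (u, v) = (7, -pi/4):
  L = 0, M = -sqrt(2)/2, N = 0.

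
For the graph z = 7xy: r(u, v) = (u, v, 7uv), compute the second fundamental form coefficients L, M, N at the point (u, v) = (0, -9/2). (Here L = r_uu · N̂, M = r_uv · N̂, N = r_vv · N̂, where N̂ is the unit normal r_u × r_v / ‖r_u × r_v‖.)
L = 0;  M = 14*sqrt(3973)/3973;  N = 0

Compute the unit normal N̂(u, v) = (-7*v/sqrt(49*u^2 + 49*v^2 + 1), -7*u/sqrt(49*u^2 + 49*v^2 + 1), 1/sqrt(49*u^2 + 49*v^2 + 1)), and the second partials r_uu, r_uv, r_vv. Take dot products:
  L(u, v) = r_uu · N̂ = 0,
  M(u, v) = r_uv · N̂ = 7/sqrt(49*u^2 + 49*v^2 + 1),
  N(u, v) = r_vv · N̂ = 0.
Evaluating at (u, v) = (0, -9/2):
  L = 0, M = 14*sqrt(3973)/3973, N = 0.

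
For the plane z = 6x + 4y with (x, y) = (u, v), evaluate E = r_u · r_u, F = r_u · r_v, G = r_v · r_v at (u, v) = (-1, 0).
E = 37;  F = 24;  G = 17

Partials: r_u = (1, 0, 6), r_v = (0, 1, 4). As functions of (u, v):
  E = r_u · r_u = 37,
  F = r_u · r_v = 24,
  G = r_v · r_v = 17.
Evaluating at (u, v) = (-1, 0): E = 37, F = 24, G = 17.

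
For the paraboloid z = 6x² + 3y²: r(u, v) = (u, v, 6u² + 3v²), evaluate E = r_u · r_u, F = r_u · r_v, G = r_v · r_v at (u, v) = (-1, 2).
E = 145;  F = -144;  G = 145

Partials: r_u = (1, 0, 12*u), r_v = (0, 1, 6*v). As functions of (u, v):
  E = r_u · r_u = 144*u^2 + 1,
  F = r_u · r_v = 72*u*v,
  G = r_v · r_v = 36*v^2 + 1.
Evaluating at (u, v) = (-1, 2): E = 145, F = -144, G = 145.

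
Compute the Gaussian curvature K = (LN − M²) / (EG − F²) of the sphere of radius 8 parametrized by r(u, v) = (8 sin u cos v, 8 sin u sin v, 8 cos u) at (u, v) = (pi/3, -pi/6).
K = 1/64

Coefficients of the first fundamental form: E = 64, F = 0, G = 64*sin(u)^2.
Coefficients of the second fundamental form: L = -8*sin(u)/Abs(sin(u)), M = 0, N = -8*sin(u)^3/Abs(sin(u)).
Assemble K = (LN − M²)/(EG − F²) = 1/64. At (u, v) = (pi/3, -pi/6): K = 1/64.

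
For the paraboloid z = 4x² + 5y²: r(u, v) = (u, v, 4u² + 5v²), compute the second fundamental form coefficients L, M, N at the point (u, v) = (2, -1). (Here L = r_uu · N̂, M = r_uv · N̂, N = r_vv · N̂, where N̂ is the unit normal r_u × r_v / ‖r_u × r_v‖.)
L = 8*sqrt(357)/357;  M = 0;  N = 10*sqrt(357)/357

Compute the unit normal N̂(u, v) = (-8*u/sqrt(64*u^2 + 100*v^2 + 1), -10*v/sqrt(64*u^2 + 100*v^2 + 1), 1/sqrt(64*u^2 + 100*v^2 + 1)), and the second partials r_uu, r_uv, r_vv. Take dot products:
  L(u, v) = r_uu · N̂ = 8/sqrt(64*u^2 + 100*v^2 + 1),
  M(u, v) = r_uv · N̂ = 0,
  N(u, v) = r_vv · N̂ = 10/sqrt(64*u^2 + 100*v^2 + 1).
Evaluating at (u, v) = (2, -1):
  L = 8*sqrt(357)/357, M = 0, N = 10*sqrt(357)/357.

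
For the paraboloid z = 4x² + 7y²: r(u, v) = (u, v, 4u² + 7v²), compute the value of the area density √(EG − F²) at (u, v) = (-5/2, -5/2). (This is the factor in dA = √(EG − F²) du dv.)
√(EG − F²)|_{(-5/2, -5/2)} = sqrt(1626)

E = 64*u^2 + 1, F = 112*u*v, G = 196*v^2 + 1, so EG − F² = 64*u^2 + 196*v^2 + 1. Taking the positive square root: √(EG − F²) = sqrt(64*u^2 + 196*v^2 + 1). At (u, v) = (-5/2, -5/2): sqrt(1626).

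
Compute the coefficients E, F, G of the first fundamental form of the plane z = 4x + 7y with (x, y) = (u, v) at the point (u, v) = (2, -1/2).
E = 17;  F = 28;  G = 50

Partials: r_u = (1, 0, 4), r_v = (0, 1, 7). As functions of (u, v):
  E = r_u · r_u = 17,
  F = r_u · r_v = 28,
  G = r_v · r_v = 50.
Evaluating at (u, v) = (2, -1/2): E = 17, F = 28, G = 50.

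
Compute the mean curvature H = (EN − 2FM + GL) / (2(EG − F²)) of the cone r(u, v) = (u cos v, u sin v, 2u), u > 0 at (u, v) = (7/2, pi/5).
H = 2*sqrt(5)/35

With E = 5, F = 0, G = u^2, L = 0, M = 0, N = 2*sqrt(5)*u^2/(5*Abs(u)), assemble
  H = (EN − 2FM + GL) / (2(EG − F²)) = sqrt(5)/(5*Abs(u)).
At (u, v) = (7/2, pi/5): H = 2*sqrt(5)/35.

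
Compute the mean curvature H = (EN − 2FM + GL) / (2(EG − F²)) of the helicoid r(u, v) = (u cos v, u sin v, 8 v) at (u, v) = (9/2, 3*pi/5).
H = 0

With E = 1, F = 0, G = u^2 + 64, L = 0, M = -8/sqrt(u^2 + 64), N = 0, assemble
  H = (EN − 2FM + GL) / (2(EG − F²)) = 0.
At (u, v) = (9/2, 3*pi/5): H = 0.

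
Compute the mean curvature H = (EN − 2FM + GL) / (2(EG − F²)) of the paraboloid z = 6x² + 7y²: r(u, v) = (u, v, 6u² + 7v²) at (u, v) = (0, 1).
H = 1189*sqrt(197)/38809

With E = 144*u^2 + 1, F = 168*u*v, G = 196*v^2 + 1, L = 12/sqrt(144*u^2 + 196*v^2 + 1), M = 0, N = 14/sqrt(144*u^2 + 196*v^2 + 1), assemble
  H = (EN − 2FM + GL) / (2(EG − F²)) = (1008*u^2 + 1176*v^2 + 13)/(144*u^2 + 196*v^2 + 1)^(3/2).
At (u, v) = (0, 1): H = 1189*sqrt(197)/38809.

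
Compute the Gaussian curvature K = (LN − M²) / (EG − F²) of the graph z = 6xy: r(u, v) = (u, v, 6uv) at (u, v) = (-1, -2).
K = -36/32761

Coefficients of the first fundamental form: E = 36*v^2 + 1, F = 36*u*v, G = 36*u^2 + 1.
Coefficients of the second fundamental form: L = 0, M = 6/sqrt(36*u^2 + 36*v^2 + 1), N = 0.
Assemble K = (LN − M²)/(EG − F²) = -36/(1296*u^4 + 2592*u^2*v^2 + 72*u^2 + 1296*v^4 + 72*v^2 + 1). At (u, v) = (-1, -2): K = -36/32761.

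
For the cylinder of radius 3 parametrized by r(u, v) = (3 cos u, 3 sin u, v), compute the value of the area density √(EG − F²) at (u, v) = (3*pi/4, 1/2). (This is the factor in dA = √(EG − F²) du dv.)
√(EG − F²)|_{(3*pi/4, 1/2)} = 3

E = 9, F = 0, G = 1, so EG − F² = 9. Taking the positive square root: √(EG − F²) = 3. At (u, v) = (3*pi/4, 1/2): 3.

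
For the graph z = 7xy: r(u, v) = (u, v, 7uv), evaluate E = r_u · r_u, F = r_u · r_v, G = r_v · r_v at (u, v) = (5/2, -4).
E = 785;  F = -490;  G = 1229/4

Partials: r_u = (1, 0, 7*v), r_v = (0, 1, 7*u). As functions of (u, v):
  E = r_u · r_u = 49*v^2 + 1,
  F = r_u · r_v = 49*u*v,
  G = r_v · r_v = 49*u^2 + 1.
Evaluating at (u, v) = (5/2, -4): E = 785, F = -490, G = 1229/4.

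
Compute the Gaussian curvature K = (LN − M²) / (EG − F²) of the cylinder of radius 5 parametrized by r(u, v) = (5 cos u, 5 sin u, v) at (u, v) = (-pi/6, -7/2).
K = 0

Coefficients of the first fundamental form: E = 25, F = 0, G = 1.
Coefficients of the second fundamental form: L = -5, M = 0, N = 0.
Assemble K = (LN − M²)/(EG − F²) = 0. At (u, v) = (-pi/6, -7/2): K = 0.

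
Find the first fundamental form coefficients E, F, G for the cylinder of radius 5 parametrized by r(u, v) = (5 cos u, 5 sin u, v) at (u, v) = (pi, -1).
E = 25;  F = 0;  G = 1

Partials: r_u = (-5*sin(u), 5*cos(u), 0), r_v = (0, 0, 1). As functions of (u, v):
  E = r_u · r_u = 25,
  F = r_u · r_v = 0,
  G = r_v · r_v = 1.
Evaluating at (u, v) = (pi, -1): E = 25, F = 0, G = 1.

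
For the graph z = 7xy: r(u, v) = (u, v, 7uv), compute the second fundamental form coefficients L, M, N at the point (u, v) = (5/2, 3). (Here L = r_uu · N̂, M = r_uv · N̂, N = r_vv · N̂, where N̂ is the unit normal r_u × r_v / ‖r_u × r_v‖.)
L = 0;  M = 14*sqrt(2993)/2993;  N = 0

Compute the unit normal N̂(u, v) = (-7*v/sqrt(49*u^2 + 49*v^2 + 1), -7*u/sqrt(49*u^2 + 49*v^2 + 1), 1/sqrt(49*u^2 + 49*v^2 + 1)), and the second partials r_uu, r_uv, r_vv. Take dot products:
  L(u, v) = r_uu · N̂ = 0,
  M(u, v) = r_uv · N̂ = 7/sqrt(49*u^2 + 49*v^2 + 1),
  N(u, v) = r_vv · N̂ = 0.
Evaluating at (u, v) = (5/2, 3):
  L = 0, M = 14*sqrt(2993)/2993, N = 0.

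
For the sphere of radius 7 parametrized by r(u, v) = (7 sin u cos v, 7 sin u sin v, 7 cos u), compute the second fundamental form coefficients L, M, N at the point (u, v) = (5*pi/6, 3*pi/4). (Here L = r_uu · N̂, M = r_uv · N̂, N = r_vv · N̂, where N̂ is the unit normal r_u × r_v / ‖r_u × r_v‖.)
L = -7;  M = 0;  N = -7/4

Compute the unit normal N̂(u, v) = (sin(u)^2*cos(v)/Abs(sin(u)), sin(u)^2*sin(v)/Abs(sin(u)), sin(2*u)/(2*Abs(sin(u)))), and the second partials r_uu, r_uv, r_vv. Take dot products:
  L(u, v) = r_uu · N̂ = -7*sin(u)/Abs(sin(u)),
  M(u, v) = r_uv · N̂ = 0,
  N(u, v) = r_vv · N̂ = -7*sin(u)^3/Abs(sin(u)).
Evaluating at (u, v) = (5*pi/6, 3*pi/4):
  L = -7, M = 0, N = -7/4.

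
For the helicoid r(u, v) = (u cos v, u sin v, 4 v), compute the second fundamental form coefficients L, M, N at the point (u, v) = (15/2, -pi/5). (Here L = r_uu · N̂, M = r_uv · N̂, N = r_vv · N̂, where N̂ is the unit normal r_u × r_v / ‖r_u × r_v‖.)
L = 0;  M = -8/17;  N = 0

Compute the unit normal N̂(u, v) = (4*sin(v)/sqrt(u^2 + 16), -4*cos(v)/sqrt(u^2 + 16), u/sqrt(u^2 + 16)), and the second partials r_uu, r_uv, r_vv. Take dot products:
  L(u, v) = r_uu · N̂ = 0,
  M(u, v) = r_uv · N̂ = -4/sqrt(u^2 + 16),
  N(u, v) = r_vv · N̂ = 0.
Evaluating at (u, v) = (15/2, -pi/5):
  L = 0, M = -8/17, N = 0.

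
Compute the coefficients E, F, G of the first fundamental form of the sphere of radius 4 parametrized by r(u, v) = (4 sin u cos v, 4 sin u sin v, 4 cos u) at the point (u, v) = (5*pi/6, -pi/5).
E = 16;  F = 0;  G = 4

Partials: r_u = (4*cos(u)*cos(v), 4*sin(v)*cos(u), -4*sin(u)), r_v = (-4*sin(u)*sin(v), 4*sin(u)*cos(v), 0). As functions of (u, v):
  E = r_u · r_u = 16,
  F = r_u · r_v = 0,
  G = r_v · r_v = 16*sin(u)^2.
Evaluating at (u, v) = (5*pi/6, -pi/5): E = 16, F = 0, G = 4.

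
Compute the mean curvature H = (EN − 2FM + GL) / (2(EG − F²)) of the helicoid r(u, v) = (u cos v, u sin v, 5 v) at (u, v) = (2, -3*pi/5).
H = 0

With E = 1, F = 0, G = u^2 + 25, L = 0, M = -5/sqrt(u^2 + 25), N = 0, assemble
  H = (EN − 2FM + GL) / (2(EG − F²)) = 0.
At (u, v) = (2, -3*pi/5): H = 0.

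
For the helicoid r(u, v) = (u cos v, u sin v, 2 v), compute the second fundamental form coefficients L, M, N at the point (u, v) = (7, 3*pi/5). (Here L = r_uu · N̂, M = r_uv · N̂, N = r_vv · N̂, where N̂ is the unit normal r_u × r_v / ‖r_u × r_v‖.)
L = 0;  M = -2*sqrt(53)/53;  N = 0

Compute the unit normal N̂(u, v) = (2*sin(v)/sqrt(u^2 + 4), -2*cos(v)/sqrt(u^2 + 4), u/sqrt(u^2 + 4)), and the second partials r_uu, r_uv, r_vv. Take dot products:
  L(u, v) = r_uu · N̂ = 0,
  M(u, v) = r_uv · N̂ = -2/sqrt(u^2 + 4),
  N(u, v) = r_vv · N̂ = 0.
Evaluating at (u, v) = (7, 3*pi/5):
  L = 0, M = -2*sqrt(53)/53, N = 0.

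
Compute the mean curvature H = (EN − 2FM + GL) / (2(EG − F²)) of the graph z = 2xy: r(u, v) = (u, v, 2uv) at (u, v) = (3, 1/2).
H = -3*sqrt(38)/361

With E = 4*v^2 + 1, F = 4*u*v, G = 4*u^2 + 1, L = 0, M = 2/sqrt(4*u^2 + 4*v^2 + 1), N = 0, assemble
  H = (EN − 2FM + GL) / (2(EG − F²)) = -8*u*v/(4*u^2 + 4*v^2 + 1)^(3/2).
At (u, v) = (3, 1/2): H = -3*sqrt(38)/361.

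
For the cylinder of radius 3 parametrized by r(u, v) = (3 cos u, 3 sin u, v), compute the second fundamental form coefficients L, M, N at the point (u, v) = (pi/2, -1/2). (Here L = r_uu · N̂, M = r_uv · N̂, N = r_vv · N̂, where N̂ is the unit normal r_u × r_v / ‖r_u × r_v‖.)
L = -3;  M = 0;  N = 0

Compute the unit normal N̂(u, v) = (cos(u), sin(u), 0), and the second partials r_uu, r_uv, r_vv. Take dot products:
  L(u, v) = r_uu · N̂ = -3,
  M(u, v) = r_uv · N̂ = 0,
  N(u, v) = r_vv · N̂ = 0.
Evaluating at (u, v) = (pi/2, -1/2):
  L = -3, M = 0, N = 0.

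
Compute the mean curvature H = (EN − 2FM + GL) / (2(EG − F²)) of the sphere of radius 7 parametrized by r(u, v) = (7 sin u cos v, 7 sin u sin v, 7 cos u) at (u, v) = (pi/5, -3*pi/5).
H = -1/7

With E = 49, F = 0, G = 49*sin(u)^2, L = -7*sin(u)/Abs(sin(u)), M = 0, N = -7*sin(u)^3/Abs(sin(u)), assemble
  H = (EN − 2FM + GL) / (2(EG − F²)) = -sin(u)/(7*Abs(sin(u))).
At (u, v) = (pi/5, -3*pi/5): H = -1/7.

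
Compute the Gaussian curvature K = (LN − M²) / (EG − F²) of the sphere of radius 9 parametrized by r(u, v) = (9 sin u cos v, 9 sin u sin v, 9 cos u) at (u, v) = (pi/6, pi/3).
K = 1/81

Coefficients of the first fundamental form: E = 81, F = 0, G = 81*sin(u)^2.
Coefficients of the second fundamental form: L = -9*sin(u)/Abs(sin(u)), M = 0, N = -9*sin(u)^3/Abs(sin(u)).
Assemble K = (LN − M²)/(EG − F²) = 1/81. At (u, v) = (pi/6, pi/3): K = 1/81.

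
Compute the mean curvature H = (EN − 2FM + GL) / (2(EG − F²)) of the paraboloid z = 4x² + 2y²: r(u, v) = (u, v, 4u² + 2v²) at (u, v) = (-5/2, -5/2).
H = 134*sqrt(501)/27889

With E = 64*u^2 + 1, F = 32*u*v, G = 16*v^2 + 1, L = 8/sqrt(64*u^2 + 16*v^2 + 1), M = 0, N = 4/sqrt(64*u^2 + 16*v^2 + 1), assemble
  H = (EN − 2FM + GL) / (2(EG − F²)) = 2*(64*u^2 + 32*v^2 + 3)/(64*u^2 + 16*v^2 + 1)^(3/2).
At (u, v) = (-5/2, -5/2): H = 134*sqrt(501)/27889.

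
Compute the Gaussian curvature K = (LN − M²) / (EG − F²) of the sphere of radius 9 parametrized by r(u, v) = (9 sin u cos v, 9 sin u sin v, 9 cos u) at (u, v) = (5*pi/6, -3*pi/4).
K = 1/81

Coefficients of the first fundamental form: E = 81, F = 0, G = 81*sin(u)^2.
Coefficients of the second fundamental form: L = -9*sin(u)/Abs(sin(u)), M = 0, N = -9*sin(u)^3/Abs(sin(u)).
Assemble K = (LN − M²)/(EG − F²) = 1/81. At (u, v) = (5*pi/6, -3*pi/4): K = 1/81.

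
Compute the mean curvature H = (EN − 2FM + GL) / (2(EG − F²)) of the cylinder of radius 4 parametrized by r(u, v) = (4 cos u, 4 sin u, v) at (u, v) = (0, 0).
H = -1/8

With E = 16, F = 0, G = 1, L = -4, M = 0, N = 0, assemble
  H = (EN − 2FM + GL) / (2(EG − F²)) = -1/8.
At (u, v) = (0, 0): H = -1/8.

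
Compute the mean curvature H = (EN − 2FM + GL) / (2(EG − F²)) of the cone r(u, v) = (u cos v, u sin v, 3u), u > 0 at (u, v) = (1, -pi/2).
H = 3*sqrt(10)/20

With E = 10, F = 0, G = u^2, L = 0, M = 0, N = 3*sqrt(10)*u^2/(10*Abs(u)), assemble
  H = (EN − 2FM + GL) / (2(EG − F²)) = 3*sqrt(10)/(20*Abs(u)).
At (u, v) = (1, -pi/2): H = 3*sqrt(10)/20.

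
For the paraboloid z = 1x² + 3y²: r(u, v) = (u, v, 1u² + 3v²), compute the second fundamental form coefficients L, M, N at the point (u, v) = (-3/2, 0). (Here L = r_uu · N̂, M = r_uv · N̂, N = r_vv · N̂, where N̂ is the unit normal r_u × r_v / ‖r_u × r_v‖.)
L = sqrt(10)/5;  M = 0;  N = 3*sqrt(10)/5

Compute the unit normal N̂(u, v) = (-2*u/sqrt(4*u^2 + 36*v^2 + 1), -6*v/sqrt(4*u^2 + 36*v^2 + 1), 1/sqrt(4*u^2 + 36*v^2 + 1)), and the second partials r_uu, r_uv, r_vv. Take dot products:
  L(u, v) = r_uu · N̂ = 2/sqrt(4*u^2 + 36*v^2 + 1),
  M(u, v) = r_uv · N̂ = 0,
  N(u, v) = r_vv · N̂ = 6/sqrt(4*u^2 + 36*v^2 + 1).
Evaluating at (u, v) = (-3/2, 0):
  L = sqrt(10)/5, M = 0, N = 3*sqrt(10)/5.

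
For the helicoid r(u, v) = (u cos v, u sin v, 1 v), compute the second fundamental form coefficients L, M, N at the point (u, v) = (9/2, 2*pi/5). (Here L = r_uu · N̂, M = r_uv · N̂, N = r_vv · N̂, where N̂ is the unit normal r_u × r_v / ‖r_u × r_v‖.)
L = 0;  M = -2*sqrt(85)/85;  N = 0

Compute the unit normal N̂(u, v) = (sin(v)/sqrt(u^2 + 1), -cos(v)/sqrt(u^2 + 1), u/sqrt(u^2 + 1)), and the second partials r_uu, r_uv, r_vv. Take dot products:
  L(u, v) = r_uu · N̂ = 0,
  M(u, v) = r_uv · N̂ = -1/sqrt(u^2 + 1),
  N(u, v) = r_vv · N̂ = 0.
Evaluating at (u, v) = (9/2, 2*pi/5):
  L = 0, M = -2*sqrt(85)/85, N = 0.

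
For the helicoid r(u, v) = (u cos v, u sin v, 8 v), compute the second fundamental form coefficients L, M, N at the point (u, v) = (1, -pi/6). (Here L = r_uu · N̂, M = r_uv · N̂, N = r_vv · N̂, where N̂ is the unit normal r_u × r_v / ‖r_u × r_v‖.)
L = 0;  M = -8*sqrt(65)/65;  N = 0

Compute the unit normal N̂(u, v) = (8*sin(v)/sqrt(u^2 + 64), -8*cos(v)/sqrt(u^2 + 64), u/sqrt(u^2 + 64)), and the second partials r_uu, r_uv, r_vv. Take dot products:
  L(u, v) = r_uu · N̂ = 0,
  M(u, v) = r_uv · N̂ = -8/sqrt(u^2 + 64),
  N(u, v) = r_vv · N̂ = 0.
Evaluating at (u, v) = (1, -pi/6):
  L = 0, M = -8*sqrt(65)/65, N = 0.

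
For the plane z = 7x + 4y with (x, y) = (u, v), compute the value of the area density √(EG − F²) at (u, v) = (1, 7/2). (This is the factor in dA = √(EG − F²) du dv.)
√(EG − F²)|_{(1, 7/2)} = sqrt(66)

E = 50, F = 28, G = 17, so EG − F² = 66. Taking the positive square root: √(EG − F²) = sqrt(66). At (u, v) = (1, 7/2): sqrt(66).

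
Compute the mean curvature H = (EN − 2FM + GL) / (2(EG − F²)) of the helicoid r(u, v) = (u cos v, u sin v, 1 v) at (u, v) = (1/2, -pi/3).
H = 0

With E = 1, F = 0, G = u^2 + 1, L = 0, M = -1/sqrt(u^2 + 1), N = 0, assemble
  H = (EN − 2FM + GL) / (2(EG − F²)) = 0.
At (u, v) = (1/2, -pi/3): H = 0.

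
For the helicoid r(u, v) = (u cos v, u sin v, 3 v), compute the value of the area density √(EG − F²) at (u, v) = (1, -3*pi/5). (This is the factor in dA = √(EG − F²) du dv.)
√(EG − F²)|_{(1, -3*pi/5)} = sqrt(10)

E = 1, F = 0, G = u^2 + 9, so EG − F² = u^2 + 9. Taking the positive square root: √(EG − F²) = sqrt(u^2 + 9). At (u, v) = (1, -3*pi/5): sqrt(10).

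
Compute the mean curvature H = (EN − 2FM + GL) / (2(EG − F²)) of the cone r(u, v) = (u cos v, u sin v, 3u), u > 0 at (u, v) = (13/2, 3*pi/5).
H = 3*sqrt(10)/130

With E = 10, F = 0, G = u^2, L = 0, M = 0, N = 3*sqrt(10)*u^2/(10*Abs(u)), assemble
  H = (EN − 2FM + GL) / (2(EG − F²)) = 3*sqrt(10)/(20*Abs(u)).
At (u, v) = (13/2, 3*pi/5): H = 3*sqrt(10)/130.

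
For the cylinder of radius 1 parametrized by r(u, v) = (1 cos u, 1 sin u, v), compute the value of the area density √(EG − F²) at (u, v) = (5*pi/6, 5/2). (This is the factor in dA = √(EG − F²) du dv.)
√(EG − F²)|_{(5*pi/6, 5/2)} = 1

E = 1, F = 0, G = 1, so EG − F² = 1. Taking the positive square root: √(EG − F²) = 1. At (u, v) = (5*pi/6, 5/2): 1.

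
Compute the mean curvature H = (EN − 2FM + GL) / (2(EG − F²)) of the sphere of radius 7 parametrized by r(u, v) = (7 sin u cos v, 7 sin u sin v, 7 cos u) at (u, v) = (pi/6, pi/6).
H = -1/7

With E = 49, F = 0, G = 49*sin(u)^2, L = -7*sin(u)/Abs(sin(u)), M = 0, N = -7*sin(u)^3/Abs(sin(u)), assemble
  H = (EN − 2FM + GL) / (2(EG − F²)) = -sin(u)/(7*Abs(sin(u))).
At (u, v) = (pi/6, pi/6): H = -1/7.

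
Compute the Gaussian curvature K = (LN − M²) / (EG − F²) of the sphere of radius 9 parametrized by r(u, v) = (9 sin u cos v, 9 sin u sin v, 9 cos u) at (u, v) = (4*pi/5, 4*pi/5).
K = 1/81

Coefficients of the first fundamental form: E = 81, F = 0, G = 81*sin(u)^2.
Coefficients of the second fundamental form: L = -9*sin(u)/Abs(sin(u)), M = 0, N = -9*sin(u)^3/Abs(sin(u)).
Assemble K = (LN − M²)/(EG − F²) = 1/81. At (u, v) = (4*pi/5, 4*pi/5): K = 1/81.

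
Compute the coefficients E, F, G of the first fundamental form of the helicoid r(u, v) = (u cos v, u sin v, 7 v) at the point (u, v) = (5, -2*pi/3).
E = 1;  F = 0;  G = 74

Partials: r_u = (cos(v), sin(v), 0), r_v = (-u*sin(v), u*cos(v), 7). As functions of (u, v):
  E = r_u · r_u = 1,
  F = r_u · r_v = 0,
  G = r_v · r_v = u^2 + 49.
Evaluating at (u, v) = (5, -2*pi/3): E = 1, F = 0, G = 74.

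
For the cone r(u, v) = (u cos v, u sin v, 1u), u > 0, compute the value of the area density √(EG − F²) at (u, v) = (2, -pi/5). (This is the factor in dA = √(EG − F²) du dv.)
√(EG − F²)|_{(2, -pi/5)} = 2*sqrt(2)

E = 2, F = 0, G = u^2, so EG − F² = 2*u^2. Taking the positive square root: √(EG − F²) = sqrt(2)*Abs(u). At (u, v) = (2, -pi/5): 2*sqrt(2).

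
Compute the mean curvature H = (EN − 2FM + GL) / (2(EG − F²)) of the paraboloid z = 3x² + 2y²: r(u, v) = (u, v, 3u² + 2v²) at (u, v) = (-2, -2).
H = 485*sqrt(209)/43681

With E = 36*u^2 + 1, F = 24*u*v, G = 16*v^2 + 1, L = 6/sqrt(36*u^2 + 16*v^2 + 1), M = 0, N = 4/sqrt(36*u^2 + 16*v^2 + 1), assemble
  H = (EN − 2FM + GL) / (2(EG − F²)) = (72*u^2 + 48*v^2 + 5)/(36*u^2 + 16*v^2 + 1)^(3/2).
At (u, v) = (-2, -2): H = 485*sqrt(209)/43681.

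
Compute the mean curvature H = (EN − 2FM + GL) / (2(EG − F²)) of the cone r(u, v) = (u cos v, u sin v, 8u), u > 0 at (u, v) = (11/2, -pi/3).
H = 8*sqrt(65)/715

With E = 65, F = 0, G = u^2, L = 0, M = 0, N = 8*sqrt(65)*u^2/(65*Abs(u)), assemble
  H = (EN − 2FM + GL) / (2(EG − F²)) = 4*sqrt(65)/(65*Abs(u)).
At (u, v) = (11/2, -pi/3): H = 8*sqrt(65)/715.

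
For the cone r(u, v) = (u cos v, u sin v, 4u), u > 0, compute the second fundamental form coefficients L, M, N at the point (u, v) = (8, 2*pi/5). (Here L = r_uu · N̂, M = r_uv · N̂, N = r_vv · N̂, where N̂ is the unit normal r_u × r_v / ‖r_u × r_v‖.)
L = 0;  M = 0;  N = 32*sqrt(17)/17

Compute the unit normal N̂(u, v) = (-4*sqrt(17)*u*cos(v)/(17*Abs(u)), -4*sqrt(17)*u*sin(v)/(17*Abs(u)), sqrt(17)*u/(17*Abs(u))), and the second partials r_uu, r_uv, r_vv. Take dot products:
  L(u, v) = r_uu · N̂ = 0,
  M(u, v) = r_uv · N̂ = 0,
  N(u, v) = r_vv · N̂ = 4*sqrt(17)*u^2/(17*Abs(u)).
Evaluating at (u, v) = (8, 2*pi/5):
  L = 0, M = 0, N = 32*sqrt(17)/17.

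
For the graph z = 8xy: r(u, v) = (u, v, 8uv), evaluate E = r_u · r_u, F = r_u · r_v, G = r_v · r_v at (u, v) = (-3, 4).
E = 1025;  F = -768;  G = 577

Partials: r_u = (1, 0, 8*v), r_v = (0, 1, 8*u). As functions of (u, v):
  E = r_u · r_u = 64*v^2 + 1,
  F = r_u · r_v = 64*u*v,
  G = r_v · r_v = 64*u^2 + 1.
Evaluating at (u, v) = (-3, 4): E = 1025, F = -768, G = 577.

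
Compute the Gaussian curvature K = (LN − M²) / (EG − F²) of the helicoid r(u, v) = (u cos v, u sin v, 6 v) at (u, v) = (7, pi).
K = -36/7225

Coefficients of the first fundamental form: E = 1, F = 0, G = u^2 + 36.
Coefficients of the second fundamental form: L = 0, M = -6/sqrt(u^2 + 36), N = 0.
Assemble K = (LN − M²)/(EG − F²) = -36/(u^2 + 36)^2. At (u, v) = (7, pi): K = -36/7225.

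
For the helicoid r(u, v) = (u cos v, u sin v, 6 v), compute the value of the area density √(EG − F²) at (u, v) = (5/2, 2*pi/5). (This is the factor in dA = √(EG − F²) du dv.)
√(EG − F²)|_{(5/2, 2*pi/5)} = 13/2

E = 1, F = 0, G = u^2 + 36, so EG − F² = u^2 + 36. Taking the positive square root: √(EG − F²) = sqrt(u^2 + 36). At (u, v) = (5/2, 2*pi/5): 13/2.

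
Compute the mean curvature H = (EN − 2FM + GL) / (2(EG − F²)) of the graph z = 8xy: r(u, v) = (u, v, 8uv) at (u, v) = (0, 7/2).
H = 0

With E = 64*v^2 + 1, F = 64*u*v, G = 64*u^2 + 1, L = 0, M = 8/sqrt(64*u^2 + 64*v^2 + 1), N = 0, assemble
  H = (EN − 2FM + GL) / (2(EG − F²)) = -512*u*v/(64*u^2 + 64*v^2 + 1)^(3/2).
At (u, v) = (0, 7/2): H = 0.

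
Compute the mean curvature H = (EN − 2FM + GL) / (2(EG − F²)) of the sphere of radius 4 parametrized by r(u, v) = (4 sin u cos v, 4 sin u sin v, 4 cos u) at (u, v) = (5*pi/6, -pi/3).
H = -1/4

With E = 16, F = 0, G = 16*sin(u)^2, L = -4*sin(u)/Abs(sin(u)), M = 0, N = -4*sin(u)^3/Abs(sin(u)), assemble
  H = (EN − 2FM + GL) / (2(EG − F²)) = -sin(u)/(4*Abs(sin(u))).
At (u, v) = (5*pi/6, -pi/3): H = -1/4.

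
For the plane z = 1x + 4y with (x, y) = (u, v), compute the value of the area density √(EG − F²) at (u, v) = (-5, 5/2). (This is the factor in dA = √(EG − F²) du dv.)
√(EG − F²)|_{(-5, 5/2)} = 3*sqrt(2)

E = 2, F = 4, G = 17, so EG − F² = 18. Taking the positive square root: √(EG − F²) = 3*sqrt(2). At (u, v) = (-5, 5/2): 3*sqrt(2).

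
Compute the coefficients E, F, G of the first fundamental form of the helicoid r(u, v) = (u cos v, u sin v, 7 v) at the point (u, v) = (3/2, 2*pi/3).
E = 1;  F = 0;  G = 205/4

Partials: r_u = (cos(v), sin(v), 0), r_v = (-u*sin(v), u*cos(v), 7). As functions of (u, v):
  E = r_u · r_u = 1,
  F = r_u · r_v = 0,
  G = r_v · r_v = u^2 + 49.
Evaluating at (u, v) = (3/2, 2*pi/3): E = 1, F = 0, G = 205/4.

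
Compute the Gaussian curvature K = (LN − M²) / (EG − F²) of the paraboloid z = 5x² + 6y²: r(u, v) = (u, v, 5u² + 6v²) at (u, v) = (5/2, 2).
K = 30/361201

Coefficients of the first fundamental form: E = 100*u^2 + 1, F = 120*u*v, G = 144*v^2 + 1.
Coefficients of the second fundamental form: L = 10/sqrt(100*u^2 + 144*v^2 + 1), M = 0, N = 12/sqrt(100*u^2 + 144*v^2 + 1).
Assemble K = (LN − M²)/(EG − F²) = 120/(10000*u^4 + 28800*u^2*v^2 + 200*u^2 + 20736*v^4 + 288*v^2 + 1). At (u, v) = (5/2, 2): K = 30/361201.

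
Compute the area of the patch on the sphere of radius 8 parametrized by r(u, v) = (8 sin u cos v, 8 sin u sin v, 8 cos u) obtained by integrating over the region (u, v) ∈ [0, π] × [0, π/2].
Area = 64*pi

Area = ∫∫ √(EG − F²) du dv with √(EG − F²) = 64*Abs(sin(u)). Integrating over [0, π] × [0, π/2] gives 64*pi.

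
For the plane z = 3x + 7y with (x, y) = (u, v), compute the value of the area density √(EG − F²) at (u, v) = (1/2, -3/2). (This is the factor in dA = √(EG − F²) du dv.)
√(EG − F²)|_{(1/2, -3/2)} = sqrt(59)

E = 10, F = 21, G = 50, so EG − F² = 59. Taking the positive square root: √(EG − F²) = sqrt(59). At (u, v) = (1/2, -3/2): sqrt(59).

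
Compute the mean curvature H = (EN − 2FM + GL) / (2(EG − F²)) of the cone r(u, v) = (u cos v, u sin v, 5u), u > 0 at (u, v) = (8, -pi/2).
H = 5*sqrt(26)/416

With E = 26, F = 0, G = u^2, L = 0, M = 0, N = 5*sqrt(26)*u^2/(26*Abs(u)), assemble
  H = (EN − 2FM + GL) / (2(EG − F²)) = 5*sqrt(26)/(52*Abs(u)).
At (u, v) = (8, -pi/2): H = 5*sqrt(26)/416.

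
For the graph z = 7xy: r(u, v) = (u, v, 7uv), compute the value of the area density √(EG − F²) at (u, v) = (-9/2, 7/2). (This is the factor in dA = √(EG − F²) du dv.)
√(EG − F²)|_{(-9/2, 7/2)} = sqrt(6374)/2

E = 49*v^2 + 1, F = 49*u*v, G = 49*u^2 + 1, so EG − F² = 49*u^2 + 49*v^2 + 1. Taking the positive square root: √(EG − F²) = sqrt(49*u^2 + 49*v^2 + 1). At (u, v) = (-9/2, 7/2): sqrt(6374)/2.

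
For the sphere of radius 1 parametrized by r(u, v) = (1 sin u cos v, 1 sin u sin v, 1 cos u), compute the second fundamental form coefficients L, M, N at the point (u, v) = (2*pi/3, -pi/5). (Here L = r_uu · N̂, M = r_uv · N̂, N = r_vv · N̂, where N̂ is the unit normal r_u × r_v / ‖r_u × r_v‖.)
L = -1;  M = 0;  N = -3/4

Compute the unit normal N̂(u, v) = (sin(u)^2*cos(v)/Abs(sin(u)), sin(u)^2*sin(v)/Abs(sin(u)), sin(2*u)/(2*Abs(sin(u)))), and the second partials r_uu, r_uv, r_vv. Take dot products:
  L(u, v) = r_uu · N̂ = -sin(u)/Abs(sin(u)),
  M(u, v) = r_uv · N̂ = 0,
  N(u, v) = r_vv · N̂ = -sin(u)^3/Abs(sin(u)).
Evaluating at (u, v) = (2*pi/3, -pi/5):
  L = -1, M = 0, N = -3/4.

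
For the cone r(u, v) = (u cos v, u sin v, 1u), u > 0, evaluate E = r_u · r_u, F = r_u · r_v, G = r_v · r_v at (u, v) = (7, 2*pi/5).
E = 2;  F = 0;  G = 49

Partials: r_u = (cos(v), sin(v), 1), r_v = (-u*sin(v), u*cos(v), 0). As functions of (u, v):
  E = r_u · r_u = 2,
  F = r_u · r_v = 0,
  G = r_v · r_v = u^2.
Evaluating at (u, v) = (7, 2*pi/5): E = 2, F = 0, G = 49.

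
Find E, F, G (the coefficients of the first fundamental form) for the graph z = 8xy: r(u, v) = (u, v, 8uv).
E = 64*v^2 + 1;  F = 64*u*v;  G = 64*u^2 + 1

Compute partials: r_u = (1, 0, 8*v), r_v = (0, 1, 8*u). Then
  E = r_u · r_u = 64*v^2 + 1,
  F = r_u · r_v = 64*u*v,
  G = r_v · r_v = 64*u^2 + 1.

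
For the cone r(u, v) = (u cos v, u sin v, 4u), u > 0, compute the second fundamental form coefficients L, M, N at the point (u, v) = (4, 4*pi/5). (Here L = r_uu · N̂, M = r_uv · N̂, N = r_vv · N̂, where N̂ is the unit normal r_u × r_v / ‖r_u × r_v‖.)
L = 0;  M = 0;  N = 16*sqrt(17)/17

Compute the unit normal N̂(u, v) = (-4*sqrt(17)*u*cos(v)/(17*Abs(u)), -4*sqrt(17)*u*sin(v)/(17*Abs(u)), sqrt(17)*u/(17*Abs(u))), and the second partials r_uu, r_uv, r_vv. Take dot products:
  L(u, v) = r_uu · N̂ = 0,
  M(u, v) = r_uv · N̂ = 0,
  N(u, v) = r_vv · N̂ = 4*sqrt(17)*u^2/(17*Abs(u)).
Evaluating at (u, v) = (4, 4*pi/5):
  L = 0, M = 0, N = 16*sqrt(17)/17.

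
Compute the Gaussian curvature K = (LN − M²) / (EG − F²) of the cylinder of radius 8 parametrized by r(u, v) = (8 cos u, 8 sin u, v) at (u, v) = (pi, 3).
K = 0

Coefficients of the first fundamental form: E = 64, F = 0, G = 1.
Coefficients of the second fundamental form: L = -8, M = 0, N = 0.
Assemble K = (LN − M²)/(EG − F²) = 0. At (u, v) = (pi, 3): K = 0.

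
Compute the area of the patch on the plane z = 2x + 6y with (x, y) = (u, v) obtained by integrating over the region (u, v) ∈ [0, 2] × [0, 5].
Area = 10*sqrt(41)

Area = ∫∫ √(EG − F²) du dv with √(EG − F²) = sqrt(41). Integrating over [0, 2] × [0, 5] gives 10*sqrt(41).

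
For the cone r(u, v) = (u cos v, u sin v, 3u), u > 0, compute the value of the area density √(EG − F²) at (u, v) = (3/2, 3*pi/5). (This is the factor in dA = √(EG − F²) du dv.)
√(EG − F²)|_{(3/2, 3*pi/5)} = 3*sqrt(10)/2

E = 10, F = 0, G = u^2, so EG − F² = 10*u^2. Taking the positive square root: √(EG − F²) = sqrt(10)*Abs(u). At (u, v) = (3/2, 3*pi/5): 3*sqrt(10)/2.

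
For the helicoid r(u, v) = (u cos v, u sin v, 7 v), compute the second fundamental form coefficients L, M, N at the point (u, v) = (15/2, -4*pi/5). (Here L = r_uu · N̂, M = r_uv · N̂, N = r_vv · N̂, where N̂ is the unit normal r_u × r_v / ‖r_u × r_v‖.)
L = 0;  M = -14*sqrt(421)/421;  N = 0

Compute the unit normal N̂(u, v) = (7*sin(v)/sqrt(u^2 + 49), -7*cos(v)/sqrt(u^2 + 49), u/sqrt(u^2 + 49)), and the second partials r_uu, r_uv, r_vv. Take dot products:
  L(u, v) = r_uu · N̂ = 0,
  M(u, v) = r_uv · N̂ = -7/sqrt(u^2 + 49),
  N(u, v) = r_vv · N̂ = 0.
Evaluating at (u, v) = (15/2, -4*pi/5):
  L = 0, M = -14*sqrt(421)/421, N = 0.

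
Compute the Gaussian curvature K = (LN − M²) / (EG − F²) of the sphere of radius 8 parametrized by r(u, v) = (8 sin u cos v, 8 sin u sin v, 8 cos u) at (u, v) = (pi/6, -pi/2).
K = 1/64

Coefficients of the first fundamental form: E = 64, F = 0, G = 64*sin(u)^2.
Coefficients of the second fundamental form: L = -8*sin(u)/Abs(sin(u)), M = 0, N = -8*sin(u)^3/Abs(sin(u)).
Assemble K = (LN − M²)/(EG − F²) = 1/64. At (u, v) = (pi/6, -pi/2): K = 1/64.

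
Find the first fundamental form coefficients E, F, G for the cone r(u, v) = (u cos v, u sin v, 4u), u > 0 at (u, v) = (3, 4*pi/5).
E = 17;  F = 0;  G = 9

Partials: r_u = (cos(v), sin(v), 4), r_v = (-u*sin(v), u*cos(v), 0). As functions of (u, v):
  E = r_u · r_u = 17,
  F = r_u · r_v = 0,
  G = r_v · r_v = u^2.
Evaluating at (u, v) = (3, 4*pi/5): E = 17, F = 0, G = 9.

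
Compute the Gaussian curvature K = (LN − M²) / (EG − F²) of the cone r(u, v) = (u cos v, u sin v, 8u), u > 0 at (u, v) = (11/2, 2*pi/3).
K = 0

Coefficients of the first fundamental form: E = 65, F = 0, G = u^2.
Coefficients of the second fundamental form: L = 0, M = 0, N = 8*sqrt(65)*u^2/(65*Abs(u)).
Assemble K = (LN − M²)/(EG − F²) = 0. At (u, v) = (11/2, 2*pi/3): K = 0.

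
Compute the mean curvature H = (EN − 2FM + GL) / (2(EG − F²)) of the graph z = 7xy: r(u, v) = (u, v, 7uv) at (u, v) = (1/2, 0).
H = 0

With E = 49*v^2 + 1, F = 49*u*v, G = 49*u^2 + 1, L = 0, M = 7/sqrt(49*u^2 + 49*v^2 + 1), N = 0, assemble
  H = (EN − 2FM + GL) / (2(EG − F²)) = -343*u*v/(49*u^2 + 49*v^2 + 1)^(3/2).
At (u, v) = (1/2, 0): H = 0.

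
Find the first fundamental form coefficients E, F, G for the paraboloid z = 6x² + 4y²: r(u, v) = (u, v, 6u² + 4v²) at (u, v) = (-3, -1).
E = 1297;  F = 288;  G = 65

Partials: r_u = (1, 0, 12*u), r_v = (0, 1, 8*v). As functions of (u, v):
  E = r_u · r_u = 144*u^2 + 1,
  F = r_u · r_v = 96*u*v,
  G = r_v · r_v = 64*v^2 + 1.
Evaluating at (u, v) = (-3, -1): E = 1297, F = 288, G = 65.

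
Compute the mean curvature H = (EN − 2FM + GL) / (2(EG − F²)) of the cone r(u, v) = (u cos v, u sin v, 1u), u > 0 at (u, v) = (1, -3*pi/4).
H = sqrt(2)/4

With E = 2, F = 0, G = u^2, L = 0, M = 0, N = sqrt(2)*u^2/(2*Abs(u)), assemble
  H = (EN − 2FM + GL) / (2(EG − F²)) = sqrt(2)/(4*Abs(u)).
At (u, v) = (1, -3*pi/4): H = sqrt(2)/4.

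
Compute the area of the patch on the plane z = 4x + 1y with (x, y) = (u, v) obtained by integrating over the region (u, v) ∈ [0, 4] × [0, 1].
Area = 12*sqrt(2)

Area = ∫∫ √(EG − F²) du dv with √(EG − F²) = 3*sqrt(2). Integrating over [0, 4] × [0, 1] gives 12*sqrt(2).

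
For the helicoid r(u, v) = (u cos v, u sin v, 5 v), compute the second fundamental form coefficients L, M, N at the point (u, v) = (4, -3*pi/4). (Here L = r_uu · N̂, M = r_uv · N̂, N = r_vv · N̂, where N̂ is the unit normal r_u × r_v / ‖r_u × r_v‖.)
L = 0;  M = -5*sqrt(41)/41;  N = 0

Compute the unit normal N̂(u, v) = (5*sin(v)/sqrt(u^2 + 25), -5*cos(v)/sqrt(u^2 + 25), u/sqrt(u^2 + 25)), and the second partials r_uu, r_uv, r_vv. Take dot products:
  L(u, v) = r_uu · N̂ = 0,
  M(u, v) = r_uv · N̂ = -5/sqrt(u^2 + 25),
  N(u, v) = r_vv · N̂ = 0.
Evaluating at (u, v) = (4, -3*pi/4):
  L = 0, M = -5*sqrt(41)/41, N = 0.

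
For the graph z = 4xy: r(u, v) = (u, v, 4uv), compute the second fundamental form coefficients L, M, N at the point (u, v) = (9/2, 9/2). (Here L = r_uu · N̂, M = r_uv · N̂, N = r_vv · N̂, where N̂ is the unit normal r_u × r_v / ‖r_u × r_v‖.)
L = 0;  M = 4*sqrt(649)/649;  N = 0

Compute the unit normal N̂(u, v) = (-4*v/sqrt(16*u^2 + 16*v^2 + 1), -4*u/sqrt(16*u^2 + 16*v^2 + 1), 1/sqrt(16*u^2 + 16*v^2 + 1)), and the second partials r_uu, r_uv, r_vv. Take dot products:
  L(u, v) = r_uu · N̂ = 0,
  M(u, v) = r_uv · N̂ = 4/sqrt(16*u^2 + 16*v^2 + 1),
  N(u, v) = r_vv · N̂ = 0.
Evaluating at (u, v) = (9/2, 9/2):
  L = 0, M = 4*sqrt(649)/649, N = 0.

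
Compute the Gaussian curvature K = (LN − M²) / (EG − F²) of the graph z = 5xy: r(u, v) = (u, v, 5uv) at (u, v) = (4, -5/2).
K = -400/4968441

Coefficients of the first fundamental form: E = 25*v^2 + 1, F = 25*u*v, G = 25*u^2 + 1.
Coefficients of the second fundamental form: L = 0, M = 5/sqrt(25*u^2 + 25*v^2 + 1), N = 0.
Assemble K = (LN − M²)/(EG − F²) = -25/(625*u^4 + 1250*u^2*v^2 + 50*u^2 + 625*v^4 + 50*v^2 + 1). At (u, v) = (4, -5/2): K = -400/4968441.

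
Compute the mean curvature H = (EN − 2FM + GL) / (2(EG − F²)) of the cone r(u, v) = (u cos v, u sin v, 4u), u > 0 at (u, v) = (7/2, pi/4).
H = 4*sqrt(17)/119

With E = 17, F = 0, G = u^2, L = 0, M = 0, N = 4*sqrt(17)*u^2/(17*Abs(u)), assemble
  H = (EN − 2FM + GL) / (2(EG − F²)) = 2*sqrt(17)/(17*Abs(u)).
At (u, v) = (7/2, pi/4): H = 4*sqrt(17)/119.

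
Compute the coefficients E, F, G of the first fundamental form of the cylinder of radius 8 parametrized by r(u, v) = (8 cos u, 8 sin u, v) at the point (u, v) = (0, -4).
E = 64;  F = 0;  G = 1

Partials: r_u = (-8*sin(u), 8*cos(u), 0), r_v = (0, 0, 1). As functions of (u, v):
  E = r_u · r_u = 64,
  F = r_u · r_v = 0,
  G = r_v · r_v = 1.
Evaluating at (u, v) = (0, -4): E = 64, F = 0, G = 1.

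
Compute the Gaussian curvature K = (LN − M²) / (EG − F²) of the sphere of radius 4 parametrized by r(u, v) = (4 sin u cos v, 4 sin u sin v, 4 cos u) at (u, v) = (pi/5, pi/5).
K = 1/16

Coefficients of the first fundamental form: E = 16, F = 0, G = 16*sin(u)^2.
Coefficients of the second fundamental form: L = -4*sin(u)/Abs(sin(u)), M = 0, N = -4*sin(u)^3/Abs(sin(u)).
Assemble K = (LN − M²)/(EG − F²) = 1/16. At (u, v) = (pi/5, pi/5): K = 1/16.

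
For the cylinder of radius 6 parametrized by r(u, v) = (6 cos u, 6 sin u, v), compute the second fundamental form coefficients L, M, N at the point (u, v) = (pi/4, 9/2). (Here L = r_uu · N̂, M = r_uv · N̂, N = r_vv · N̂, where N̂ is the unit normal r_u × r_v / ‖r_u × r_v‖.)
L = -6;  M = 0;  N = 0

Compute the unit normal N̂(u, v) = (cos(u), sin(u), 0), and the second partials r_uu, r_uv, r_vv. Take dot products:
  L(u, v) = r_uu · N̂ = -6,
  M(u, v) = r_uv · N̂ = 0,
  N(u, v) = r_vv · N̂ = 0.
Evaluating at (u, v) = (pi/4, 9/2):
  L = -6, M = 0, N = 0.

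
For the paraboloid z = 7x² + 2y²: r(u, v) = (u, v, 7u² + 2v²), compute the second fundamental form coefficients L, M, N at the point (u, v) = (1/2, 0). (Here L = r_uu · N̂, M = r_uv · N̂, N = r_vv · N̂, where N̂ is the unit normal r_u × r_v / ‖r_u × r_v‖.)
L = 7*sqrt(2)/5;  M = 0;  N = 2*sqrt(2)/5

Compute the unit normal N̂(u, v) = (-14*u/sqrt(196*u^2 + 16*v^2 + 1), -4*v/sqrt(196*u^2 + 16*v^2 + 1), 1/sqrt(196*u^2 + 16*v^2 + 1)), and the second partials r_uu, r_uv, r_vv. Take dot products:
  L(u, v) = r_uu · N̂ = 14/sqrt(196*u^2 + 16*v^2 + 1),
  M(u, v) = r_uv · N̂ = 0,
  N(u, v) = r_vv · N̂ = 4/sqrt(196*u^2 + 16*v^2 + 1).
Evaluating at (u, v) = (1/2, 0):
  L = 7*sqrt(2)/5, M = 0, N = 2*sqrt(2)/5.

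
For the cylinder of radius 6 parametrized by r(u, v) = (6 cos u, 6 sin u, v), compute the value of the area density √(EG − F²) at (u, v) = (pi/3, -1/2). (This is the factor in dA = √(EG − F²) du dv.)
√(EG − F²)|_{(pi/3, -1/2)} = 6

E = 36, F = 0, G = 1, so EG − F² = 36. Taking the positive square root: √(EG − F²) = 6. At (u, v) = (pi/3, -1/2): 6.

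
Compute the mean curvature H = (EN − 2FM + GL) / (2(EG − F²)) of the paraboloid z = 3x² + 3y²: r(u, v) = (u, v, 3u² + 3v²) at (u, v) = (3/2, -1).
H = 357*sqrt(118)/13924

With E = 36*u^2 + 1, F = 36*u*v, G = 36*v^2 + 1, L = 6/sqrt(36*u^2 + 36*v^2 + 1), M = 0, N = 6/sqrt(36*u^2 + 36*v^2 + 1), assemble
  H = (EN − 2FM + GL) / (2(EG − F²)) = 6*(18*u^2 + 18*v^2 + 1)/(36*u^2 + 36*v^2 + 1)^(3/2).
At (u, v) = (3/2, -1): H = 357*sqrt(118)/13924.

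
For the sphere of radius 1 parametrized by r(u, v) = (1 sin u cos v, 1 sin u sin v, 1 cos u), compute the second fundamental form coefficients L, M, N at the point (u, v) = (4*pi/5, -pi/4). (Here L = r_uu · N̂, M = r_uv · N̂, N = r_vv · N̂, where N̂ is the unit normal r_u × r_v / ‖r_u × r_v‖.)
L = -1;  M = 0;  N = -5/8 + sqrt(5)/8

Compute the unit normal N̂(u, v) = (sin(u)^2*cos(v)/Abs(sin(u)), sin(u)^2*sin(v)/Abs(sin(u)), sin(2*u)/(2*Abs(sin(u)))), and the second partials r_uu, r_uv, r_vv. Take dot products:
  L(u, v) = r_uu · N̂ = -sin(u)/Abs(sin(u)),
  M(u, v) = r_uv · N̂ = 0,
  N(u, v) = r_vv · N̂ = -sin(u)^3/Abs(sin(u)).
Evaluating at (u, v) = (4*pi/5, -pi/4):
  L = -1, M = 0, N = -5/8 + sqrt(5)/8.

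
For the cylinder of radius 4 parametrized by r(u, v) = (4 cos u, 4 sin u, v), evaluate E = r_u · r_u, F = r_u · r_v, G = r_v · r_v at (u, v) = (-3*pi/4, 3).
E = 16;  F = 0;  G = 1

Partials: r_u = (-4*sin(u), 4*cos(u), 0), r_v = (0, 0, 1). As functions of (u, v):
  E = r_u · r_u = 16,
  F = r_u · r_v = 0,
  G = r_v · r_v = 1.
Evaluating at (u, v) = (-3*pi/4, 3): E = 16, F = 0, G = 1.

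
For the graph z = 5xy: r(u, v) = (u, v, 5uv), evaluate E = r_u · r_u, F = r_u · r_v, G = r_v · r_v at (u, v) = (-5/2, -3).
E = 226;  F = 375/2;  G = 629/4

Partials: r_u = (1, 0, 5*v), r_v = (0, 1, 5*u). As functions of (u, v):
  E = r_u · r_u = 25*v^2 + 1,
  F = r_u · r_v = 25*u*v,
  G = r_v · r_v = 25*u^2 + 1.
Evaluating at (u, v) = (-5/2, -3): E = 226, F = 375/2, G = 629/4.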